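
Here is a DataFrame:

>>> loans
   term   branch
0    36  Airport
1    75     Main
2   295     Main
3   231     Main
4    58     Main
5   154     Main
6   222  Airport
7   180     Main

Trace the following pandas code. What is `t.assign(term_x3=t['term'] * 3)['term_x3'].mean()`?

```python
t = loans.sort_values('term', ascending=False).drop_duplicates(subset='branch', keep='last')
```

141.0

sort by term descending:
   term   branch
2   295     Main
3   231     Main
6   222  Airport
7   180     Main
5   154     Main
1    75     Main
4    58     Main
0    36  Airport
drop duplicate branch (keep=last):
   term   branch
4    58     Main
0    36  Airport
add column term_x3 = t['term'] * 3:
   term   branch  term_x3
4    58     Main      174
0    36  Airport      108
Finally, mean of column 'term_x3' = 141.0.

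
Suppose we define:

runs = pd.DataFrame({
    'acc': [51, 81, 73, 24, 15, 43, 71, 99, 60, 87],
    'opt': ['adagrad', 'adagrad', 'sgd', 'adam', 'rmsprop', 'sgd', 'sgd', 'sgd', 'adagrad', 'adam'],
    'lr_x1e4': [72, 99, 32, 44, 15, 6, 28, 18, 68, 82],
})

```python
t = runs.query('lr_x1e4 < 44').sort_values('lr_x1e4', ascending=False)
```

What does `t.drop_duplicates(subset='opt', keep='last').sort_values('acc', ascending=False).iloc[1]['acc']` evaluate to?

filter rows where lr_x1e4 < 44:
   acc      opt  lr_x1e4
2   73      sgd       32
4   15  rmsprop       15
5   43      sgd        6
6   71      sgd       28
7   99      sgd       18
sort by lr_x1e4 descending:
   acc      opt  lr_x1e4
2   73      sgd       32
6   71      sgd       28
7   99      sgd       18
4   15  rmsprop       15
5   43      sgd        6
drop duplicate opt (keep=last):
   acc      opt  lr_x1e4
4   15  rmsprop       15
5   43      sgd        6
sort by acc descending:
   acc      opt  lr_x1e4
5   43      sgd        6
4   15  rmsprop       15
So iloc[1]['acc'] = 15.

15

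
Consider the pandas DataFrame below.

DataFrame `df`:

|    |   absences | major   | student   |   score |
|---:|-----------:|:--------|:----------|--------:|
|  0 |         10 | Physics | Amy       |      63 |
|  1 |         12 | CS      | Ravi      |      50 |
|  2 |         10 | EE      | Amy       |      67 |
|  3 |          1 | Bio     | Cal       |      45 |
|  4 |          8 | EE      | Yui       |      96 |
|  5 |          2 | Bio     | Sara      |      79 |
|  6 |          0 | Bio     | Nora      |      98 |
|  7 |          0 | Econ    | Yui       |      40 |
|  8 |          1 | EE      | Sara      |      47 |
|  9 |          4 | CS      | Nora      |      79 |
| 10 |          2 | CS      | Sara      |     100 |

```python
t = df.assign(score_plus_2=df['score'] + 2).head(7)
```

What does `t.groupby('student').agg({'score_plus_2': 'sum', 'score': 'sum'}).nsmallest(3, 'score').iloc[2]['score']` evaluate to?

add column score_plus_2 = df['score'] + 2:
    absences    major student  score  score_plus_2
0         10  Physics     Amy     63            65
1         12       CS    Ravi     50            52
2         10       EE     Amy     67            69
3          1      Bio     Cal     45            47
4          8       EE     Yui     96            98
5          2      Bio    Sara     79            81
6          0      Bio    Nora     98           100
7          0     Econ     Yui     40            42
8          1       EE    Sara     47            49
9          4       CS    Nora     79            81
10         2       CS    Sara    100           102
take first 7 rows:
   absences    major student  score  score_plus_2
0        10  Physics     Amy     63            65
1        12       CS    Ravi     50            52
2        10       EE     Amy     67            69
3         1      Bio     Cal     45            47
4         8       EE     Yui     96            98
5         2      Bio    Sara     79            81
6         0      Bio    Nora     98           100
group by student: sum(score_plus_2), sum(score):
         score_plus_2  score
student                     
Amy               134    130
Cal                47     45
Nora              100     98
Ravi               52     50
Sara               81     79
Yui                98     96
take 3 rows with smallest score:
         score_plus_2  score
student                     
Cal                47     45
Ravi               52     50
Sara               81     79
Then the value at position 2, column 'score': 79

79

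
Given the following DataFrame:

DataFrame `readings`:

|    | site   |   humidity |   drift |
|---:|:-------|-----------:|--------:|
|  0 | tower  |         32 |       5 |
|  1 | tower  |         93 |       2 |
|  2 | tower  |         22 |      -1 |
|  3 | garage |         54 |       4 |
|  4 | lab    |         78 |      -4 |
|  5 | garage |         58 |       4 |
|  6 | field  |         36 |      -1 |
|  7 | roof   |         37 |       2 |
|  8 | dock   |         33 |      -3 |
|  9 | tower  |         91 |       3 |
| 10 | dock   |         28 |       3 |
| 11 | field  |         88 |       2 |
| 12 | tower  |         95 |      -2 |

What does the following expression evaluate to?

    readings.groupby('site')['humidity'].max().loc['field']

88

group by site, max of humidity:
site
dock      33
field     88
garage    58
lab       78
roof      37
tower     95
Name: humidity, dtype: int64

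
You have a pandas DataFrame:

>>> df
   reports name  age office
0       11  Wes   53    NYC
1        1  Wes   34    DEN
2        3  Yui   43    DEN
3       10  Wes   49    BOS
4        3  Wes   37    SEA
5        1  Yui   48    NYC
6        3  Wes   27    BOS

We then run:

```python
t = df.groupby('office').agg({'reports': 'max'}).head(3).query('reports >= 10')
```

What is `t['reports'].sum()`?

group by office, max of reports:
        reports
office         
BOS          10
DEN           3
NYC          11
SEA           3
take first 3 rows:
        reports
office         
BOS          10
DEN           3
NYC          11
filter rows where reports >= 10:
        reports
office         
BOS          10
NYC          11
Reading off the sum of column 'reports', we get 21.

21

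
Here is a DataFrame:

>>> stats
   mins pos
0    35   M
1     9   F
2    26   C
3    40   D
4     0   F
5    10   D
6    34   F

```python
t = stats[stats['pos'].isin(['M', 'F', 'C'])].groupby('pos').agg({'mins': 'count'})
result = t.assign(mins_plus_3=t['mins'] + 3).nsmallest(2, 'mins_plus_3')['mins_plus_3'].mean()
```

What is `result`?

4.0

filter rows where pos in ['M', 'F', 'C']:
   mins pos
0    35   M
1     9   F
2    26   C
4     0   F
6    34   F
group by pos, count of mins:
     mins
pos      
C       1
F       3
M       1
add column mins_plus_3 = t['mins'] + 3:
     mins  mins_plus_3
pos                   
C       1            4
F       3            6
M       1            4
take 2 rows with smallest mins_plus_3:
     mins  mins_plus_3
pos                   
C       1            4
M       1            4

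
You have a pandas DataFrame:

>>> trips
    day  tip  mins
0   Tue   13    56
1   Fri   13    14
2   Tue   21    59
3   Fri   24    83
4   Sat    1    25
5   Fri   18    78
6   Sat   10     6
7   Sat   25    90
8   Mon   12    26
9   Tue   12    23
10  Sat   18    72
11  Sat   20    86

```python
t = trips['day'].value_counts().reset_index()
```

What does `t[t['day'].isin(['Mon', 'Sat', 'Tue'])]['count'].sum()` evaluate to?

9

value_counts of day:
day
Sat    5
Tue    3
Fri    3
Mon    1
Name: count, dtype: int64
reset_index():
   day  count
0  Sat      5
1  Tue      3
2  Fri      3
3  Mon      1
filter rows where day in ['Mon', 'Sat', 'Tue']:
   day  count
0  Sat      5
1  Tue      3
3  Mon      1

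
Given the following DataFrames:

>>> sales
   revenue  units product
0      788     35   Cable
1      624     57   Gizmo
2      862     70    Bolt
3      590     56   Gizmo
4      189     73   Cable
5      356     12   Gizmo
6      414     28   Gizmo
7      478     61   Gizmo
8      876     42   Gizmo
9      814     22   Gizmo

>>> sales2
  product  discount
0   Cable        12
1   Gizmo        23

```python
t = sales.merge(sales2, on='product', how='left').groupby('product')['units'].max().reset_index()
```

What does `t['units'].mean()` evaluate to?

68.0

merge on 'product' (how='left') → 10 rows:
   revenue  units product  discount
0      788     35   Cable      12.0
1      624     57   Gizmo      23.0
2      862     70    Bolt       NaN
3      590     56   Gizmo      23.0
4      189     73   Cable      12.0
5      356     12   Gizmo      23.0
6      414     28   Gizmo      23.0
7      478     61   Gizmo      23.0
8      876     42   Gizmo      23.0
9      814     22   Gizmo      23.0
group by product, max of units:
product
Bolt     70
Cable    73
Gizmo    61
Name: units, dtype: int64
reset_index():
  product  units
0    Bolt     70
1   Cable     73
2   Gizmo     61
The mean of column 'units' is 68.0.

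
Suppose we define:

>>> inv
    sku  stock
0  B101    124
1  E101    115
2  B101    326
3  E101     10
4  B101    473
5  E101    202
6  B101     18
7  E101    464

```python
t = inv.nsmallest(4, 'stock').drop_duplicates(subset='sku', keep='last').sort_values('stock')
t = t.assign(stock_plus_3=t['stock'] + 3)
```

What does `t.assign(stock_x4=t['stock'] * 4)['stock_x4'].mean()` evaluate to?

478.0

take 4 rows with smallest stock:
    sku  stock
3  E101     10
6  B101     18
1  E101    115
0  B101    124
drop duplicate sku (keep=last):
    sku  stock
1  E101    115
0  B101    124
sort by stock:
    sku  stock
1  E101    115
0  B101    124
add column stock_plus_3 = t['stock'] + 3:
    sku  stock  stock_plus_3
1  E101    115           118
0  B101    124           127
add column stock_x4 = t['stock'] * 4:
    sku  stock  stock_plus_3  stock_x4
1  E101    115           118       460
0  B101    124           127       496
Hence 478.0.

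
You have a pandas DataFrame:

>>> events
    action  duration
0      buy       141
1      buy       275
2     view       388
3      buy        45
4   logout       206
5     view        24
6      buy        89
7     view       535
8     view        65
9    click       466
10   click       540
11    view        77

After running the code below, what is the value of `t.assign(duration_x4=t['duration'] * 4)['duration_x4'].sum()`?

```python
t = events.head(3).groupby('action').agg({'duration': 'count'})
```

12

take first 3 rows:
  action  duration
0    buy       141
1    buy       275
2   view       388
group by action, count of duration:
        duration
action          
buy            2
view           1
add column duration_x4 = t['duration'] * 4:
        duration  duration_x4
action                       
buy            2            8
view           1            4
sum of column 'duration_x4' → 12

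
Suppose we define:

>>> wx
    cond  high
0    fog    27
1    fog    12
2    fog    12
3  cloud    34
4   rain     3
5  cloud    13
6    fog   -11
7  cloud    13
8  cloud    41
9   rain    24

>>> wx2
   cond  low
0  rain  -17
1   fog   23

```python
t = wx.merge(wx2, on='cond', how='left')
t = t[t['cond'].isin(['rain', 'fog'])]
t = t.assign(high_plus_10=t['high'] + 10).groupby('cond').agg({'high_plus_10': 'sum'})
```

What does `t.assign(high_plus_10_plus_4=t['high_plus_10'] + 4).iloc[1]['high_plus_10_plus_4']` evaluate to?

51

merge on 'cond' (how='left') → 10 rows:
    cond  high   low
0    fog    27  23.0
1    fog    12  23.0
2    fog    12  23.0
3  cloud    34   NaN
4   rain     3 -17.0
5  cloud    13   NaN
6    fog   -11  23.0
7  cloud    13   NaN
8  cloud    41   NaN
9   rain    24 -17.0
filter rows where cond in ['rain', 'fog']:
   cond  high   low
0   fog    27  23.0
1   fog    12  23.0
2   fog    12  23.0
4  rain     3 -17.0
6   fog   -11  23.0
9  rain    24 -17.0
add column high_plus_10 = t['high'] + 10:
   cond  high   low  high_plus_10
0   fog    27  23.0            37
1   fog    12  23.0            22
2   fog    12  23.0            22
4  rain     3 -17.0            13
6   fog   -11  23.0            -1
9  rain    24 -17.0            34
group by cond, sum of high_plus_10:
      high_plus_10
cond              
fog             80
rain            47
add column high_plus_10_plus_4 = t['high_plus_10'] + 4:
      high_plus_10  high_plus_10_plus_4
cond                                   
fog             80                   84
rain            47                   51
Taking the value at position 1, column 'high_plus_10_plus_4' gives 51.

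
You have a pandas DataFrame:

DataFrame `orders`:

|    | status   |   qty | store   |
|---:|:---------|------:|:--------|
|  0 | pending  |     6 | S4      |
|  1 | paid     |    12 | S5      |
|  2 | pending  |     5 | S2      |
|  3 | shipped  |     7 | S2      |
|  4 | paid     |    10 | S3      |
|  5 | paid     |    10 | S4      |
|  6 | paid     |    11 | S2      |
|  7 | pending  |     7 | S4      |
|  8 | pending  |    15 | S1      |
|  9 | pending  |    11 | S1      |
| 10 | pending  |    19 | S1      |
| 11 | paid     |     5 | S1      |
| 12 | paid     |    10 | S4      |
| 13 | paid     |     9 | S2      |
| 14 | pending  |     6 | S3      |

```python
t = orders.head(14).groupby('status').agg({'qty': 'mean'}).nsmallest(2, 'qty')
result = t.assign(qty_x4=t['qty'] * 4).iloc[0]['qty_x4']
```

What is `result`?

take first 14 rows:
     status  qty store
0   pending    6    S4
1      paid   12    S5
2   pending    5    S2
3   shipped    7    S2
4      paid   10    S3
5      paid   10    S4
6      paid   11    S2
7   pending    7    S4
8   pending   15    S1
9   pending   11    S1
10  pending   19    S1
11     paid    5    S1
12     paid   10    S4
13     paid    9    S2
group by status, mean of qty:
               qty
status            
paid      9.571429
pending  10.500000
shipped   7.000000
take 2 rows with smallest qty:
              qty
status           
shipped  7.000000
paid     9.571429
add column qty_x4 = t['qty'] * 4:
              qty     qty_x4
status                      
shipped  7.000000  28.000000
paid     9.571429  38.285714
Reading off the value at position 0, column 'qty_x4', we get 28.0.

28.0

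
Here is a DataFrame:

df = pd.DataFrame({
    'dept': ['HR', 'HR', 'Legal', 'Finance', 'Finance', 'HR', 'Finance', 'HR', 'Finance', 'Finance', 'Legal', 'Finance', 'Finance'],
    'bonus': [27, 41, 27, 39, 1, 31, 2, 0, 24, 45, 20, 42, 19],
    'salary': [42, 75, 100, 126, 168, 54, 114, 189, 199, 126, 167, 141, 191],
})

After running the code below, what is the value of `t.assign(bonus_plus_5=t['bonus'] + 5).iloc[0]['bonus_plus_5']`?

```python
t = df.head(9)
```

32

take first 9 rows:
      dept  bonus  salary
0       HR     27      42
1       HR     41      75
2    Legal     27     100
3  Finance     39     126
4  Finance      1     168
5       HR     31      54
6  Finance      2     114
7       HR      0     189
8  Finance     24     199
add column bonus_plus_5 = t['bonus'] + 5:
      dept  bonus  salary  bonus_plus_5
0       HR     27      42            32
1       HR     41      75            46
2    Legal     27     100            32
3  Finance     39     126            44
4  Finance      1     168             6
5       HR     31      54            36
6  Finance      2     114             7
7       HR      0     189             5
8  Finance     24     199            29
Reading off the value at position 0, column 'bonus_plus_5', we get 32.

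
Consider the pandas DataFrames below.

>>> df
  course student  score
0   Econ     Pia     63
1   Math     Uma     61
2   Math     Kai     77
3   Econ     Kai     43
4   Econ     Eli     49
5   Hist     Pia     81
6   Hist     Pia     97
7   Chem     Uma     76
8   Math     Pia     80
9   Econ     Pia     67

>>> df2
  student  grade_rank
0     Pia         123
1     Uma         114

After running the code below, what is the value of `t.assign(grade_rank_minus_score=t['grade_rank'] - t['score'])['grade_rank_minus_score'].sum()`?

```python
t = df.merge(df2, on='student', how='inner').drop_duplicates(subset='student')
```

merge on 'student' (how='inner') → 7 rows:
  course student  score  grade_rank
0   Econ     Pia     63         123
1   Math     Uma     61         114
2   Hist     Pia     81         123
3   Hist     Pia     97         123
4   Chem     Uma     76         114
5   Math     Pia     80         123
6   Econ     Pia     67         123
drop duplicate student (keep=first):
  course student  score  grade_rank
0   Econ     Pia     63         123
1   Math     Uma     61         114
add column grade_rank_minus_score = t['grade_rank'] - t['score']:
  course student  score  grade_rank  grade_rank_minus_score
0   Econ     Pia     63         123                      60
1   Math     Uma     61         114                      53
Reading off the sum of column 'grade_rank_minus_score', we get 113.

113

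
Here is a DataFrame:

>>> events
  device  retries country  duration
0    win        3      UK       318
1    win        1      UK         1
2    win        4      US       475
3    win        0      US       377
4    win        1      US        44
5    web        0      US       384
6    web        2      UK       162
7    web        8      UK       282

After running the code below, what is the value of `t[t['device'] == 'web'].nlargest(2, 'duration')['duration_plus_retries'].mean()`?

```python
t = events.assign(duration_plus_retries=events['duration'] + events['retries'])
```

337.0

add column duration_plus_retries = events['duration'] + events['retries']:
  device  retries country  duration  duration_plus_retries
0    win        3      UK       318                    321
1    win        1      UK         1                      2
2    win        4      US       475                    479
3    win        0      US       377                    377
4    win        1      US        44                     45
5    web        0      US       384                    384
6    web        2      UK       162                    164
7    web        8      UK       282                    290
filter rows where device == 'web':
  device  retries country  duration  duration_plus_retries
5    web        0      US       384                    384
6    web        2      UK       162                    164
7    web        8      UK       282                    290
take 2 rows with largest duration:
  device  retries country  duration  duration_plus_retries
5    web        0      US       384                    384
7    web        8      UK       282                    290
Finally, mean of column 'duration_plus_retries' = 337.0.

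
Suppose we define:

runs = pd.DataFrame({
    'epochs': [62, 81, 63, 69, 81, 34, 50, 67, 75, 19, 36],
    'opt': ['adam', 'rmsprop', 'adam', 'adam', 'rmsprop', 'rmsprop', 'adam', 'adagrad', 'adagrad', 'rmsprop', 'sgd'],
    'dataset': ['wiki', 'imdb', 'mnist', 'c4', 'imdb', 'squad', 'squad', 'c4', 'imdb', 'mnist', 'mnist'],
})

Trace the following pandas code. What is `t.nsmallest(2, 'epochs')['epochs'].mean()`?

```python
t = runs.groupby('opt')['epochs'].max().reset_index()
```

52.5

group by opt, max of epochs:
opt
adagrad    75
adam       69
rmsprop    81
sgd        36
Name: epochs, dtype: int64
reset_index():
       opt  epochs
0  adagrad      75
1     adam      69
2  rmsprop      81
3      sgd      36
take 2 rows with smallest epochs:
    opt  epochs
3   sgd      36
1  adam      69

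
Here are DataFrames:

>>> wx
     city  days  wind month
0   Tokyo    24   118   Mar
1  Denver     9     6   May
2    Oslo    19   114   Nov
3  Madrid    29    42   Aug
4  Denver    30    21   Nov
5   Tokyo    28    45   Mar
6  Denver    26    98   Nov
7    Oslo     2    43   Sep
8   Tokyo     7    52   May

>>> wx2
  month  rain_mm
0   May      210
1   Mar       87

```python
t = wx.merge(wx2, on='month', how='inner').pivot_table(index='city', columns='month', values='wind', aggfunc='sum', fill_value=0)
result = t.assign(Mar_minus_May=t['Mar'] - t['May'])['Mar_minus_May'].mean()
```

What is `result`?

52.5

merge on 'month' (how='inner') → 4 rows:
     city  days  wind month  rain_mm
0   Tokyo    24   118   Mar       87
1  Denver     9     6   May      210
2   Tokyo    28    45   Mar       87
3   Tokyo     7    52   May      210
pivot: rows=city, cols=month, sum(wind):
month   Mar  May
city            
Denver    0    6
Tokyo   163   52
add column Mar_minus_May = t['Mar'] - t['May']:
month   Mar  May  Mar_minus_May
city                           
Denver    0    6             -6
Tokyo   163   52            111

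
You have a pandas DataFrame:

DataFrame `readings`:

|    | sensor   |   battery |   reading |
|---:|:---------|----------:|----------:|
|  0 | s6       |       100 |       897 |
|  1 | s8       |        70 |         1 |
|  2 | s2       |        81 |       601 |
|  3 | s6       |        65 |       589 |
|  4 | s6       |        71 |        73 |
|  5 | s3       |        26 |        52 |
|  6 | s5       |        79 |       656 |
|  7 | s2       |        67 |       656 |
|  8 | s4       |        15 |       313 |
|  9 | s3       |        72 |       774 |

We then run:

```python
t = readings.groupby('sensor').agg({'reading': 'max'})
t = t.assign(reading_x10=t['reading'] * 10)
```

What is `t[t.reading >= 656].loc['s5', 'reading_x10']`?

group by sensor, max of reading:
        reading
sensor         
s2          656
s3          774
s4          313
s5          656
s6          897
s8            1
add column reading_x10 = t['reading'] * 10:
        reading  reading_x10
sensor                      
s2          656         6560
s3          774         7740
s4          313         3130
s5          656         6560
s6          897         8970
s8            1           10
filter rows where reading >= 656:
        reading  reading_x10
sensor                      
s2          656         6560
s3          774         7740
s5          656         6560
s6          897         8970

6560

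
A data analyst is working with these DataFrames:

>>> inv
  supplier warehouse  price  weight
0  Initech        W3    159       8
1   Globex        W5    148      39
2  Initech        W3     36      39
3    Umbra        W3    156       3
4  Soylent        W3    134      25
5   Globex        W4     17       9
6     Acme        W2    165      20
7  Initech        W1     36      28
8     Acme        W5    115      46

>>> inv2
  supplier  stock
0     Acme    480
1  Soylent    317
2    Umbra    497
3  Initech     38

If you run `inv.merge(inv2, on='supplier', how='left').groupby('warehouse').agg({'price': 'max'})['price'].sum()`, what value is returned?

525

merge on 'supplier' (how='left') → 9 rows:
  supplier warehouse  price  weight  stock
0  Initech        W3    159       8   38.0
1   Globex        W5    148      39    NaN
2  Initech        W3     36      39   38.0
3    Umbra        W3    156       3  497.0
4  Soylent        W3    134      25  317.0
5   Globex        W4     17       9    NaN
6     Acme        W2    165      20  480.0
7  Initech        W1     36      28   38.0
8     Acme        W5    115      46  480.0
group by warehouse, max of price:
           price
warehouse       
W1            36
W2           165
W3           159
W4            17
W5           148
sum of column 'price' → 525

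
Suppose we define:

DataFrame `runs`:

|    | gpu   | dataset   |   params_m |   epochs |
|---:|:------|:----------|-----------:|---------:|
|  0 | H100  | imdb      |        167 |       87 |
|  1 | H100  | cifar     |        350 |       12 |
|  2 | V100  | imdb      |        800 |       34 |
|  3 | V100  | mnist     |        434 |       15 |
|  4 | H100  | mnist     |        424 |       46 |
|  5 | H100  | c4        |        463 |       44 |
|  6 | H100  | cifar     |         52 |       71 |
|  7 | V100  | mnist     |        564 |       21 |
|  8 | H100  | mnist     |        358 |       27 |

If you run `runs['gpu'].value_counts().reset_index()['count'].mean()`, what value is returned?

value_counts of gpu:
gpu
H100    6
V100    3
Name: count, dtype: int64
reset_index():
    gpu  count
0  H100      6
1  V100      3
Taking the mean of column 'count' gives 4.5.

4.5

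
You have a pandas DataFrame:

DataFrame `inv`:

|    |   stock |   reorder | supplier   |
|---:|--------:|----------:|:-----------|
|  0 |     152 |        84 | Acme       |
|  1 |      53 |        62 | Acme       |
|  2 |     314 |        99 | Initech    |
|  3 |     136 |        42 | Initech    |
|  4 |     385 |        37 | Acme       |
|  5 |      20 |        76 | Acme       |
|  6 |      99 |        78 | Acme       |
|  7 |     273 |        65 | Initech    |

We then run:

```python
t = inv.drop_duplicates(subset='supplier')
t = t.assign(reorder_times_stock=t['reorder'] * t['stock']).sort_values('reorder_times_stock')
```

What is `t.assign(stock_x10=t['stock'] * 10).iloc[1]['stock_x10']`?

drop duplicate supplier (keep=first):
   stock  reorder supplier
0    152       84     Acme
2    314       99  Initech
add column reorder_times_stock = t['reorder'] * t['stock']:
   stock  reorder supplier  reorder_times_stock
0    152       84     Acme                12768
2    314       99  Initech                31086
sort by reorder_times_stock:
   stock  reorder supplier  reorder_times_stock
0    152       84     Acme                12768
2    314       99  Initech                31086
add column stock_x10 = t['stock'] * 10:
   stock  reorder supplier  reorder_times_stock  stock_x10
0    152       84     Acme                12768       1520
2    314       99  Initech                31086       3140

3140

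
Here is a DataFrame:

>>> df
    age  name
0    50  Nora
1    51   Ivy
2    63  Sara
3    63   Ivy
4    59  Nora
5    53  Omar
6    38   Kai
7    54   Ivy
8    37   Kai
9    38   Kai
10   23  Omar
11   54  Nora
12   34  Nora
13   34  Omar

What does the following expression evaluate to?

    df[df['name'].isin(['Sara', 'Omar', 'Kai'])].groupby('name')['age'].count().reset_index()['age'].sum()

7

filter rows where name in ['Sara', 'Omar', 'Kai']:
    age  name
2    63  Sara
5    53  Omar
6    38   Kai
8    37   Kai
9    38   Kai
10   23  Omar
13   34  Omar
group by name, count of age:
name
Kai     3
Omar    3
Sara    1
Name: age, dtype: int64
reset_index():
   name  age
0   Kai    3
1  Omar    3
2  Sara    1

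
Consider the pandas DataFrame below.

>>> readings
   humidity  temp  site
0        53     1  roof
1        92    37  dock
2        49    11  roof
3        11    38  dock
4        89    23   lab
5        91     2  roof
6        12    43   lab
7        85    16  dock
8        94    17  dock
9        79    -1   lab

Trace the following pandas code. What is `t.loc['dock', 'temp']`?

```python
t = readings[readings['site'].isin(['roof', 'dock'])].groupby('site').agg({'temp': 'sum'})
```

108

filter rows where site in ['roof', 'dock']:
   humidity  temp  site
0        53     1  roof
1        92    37  dock
2        49    11  roof
3        11    38  dock
5        91     2  roof
7        85    16  dock
8        94    17  dock
group by site, sum of temp:
      temp
site      
dock   108
roof    14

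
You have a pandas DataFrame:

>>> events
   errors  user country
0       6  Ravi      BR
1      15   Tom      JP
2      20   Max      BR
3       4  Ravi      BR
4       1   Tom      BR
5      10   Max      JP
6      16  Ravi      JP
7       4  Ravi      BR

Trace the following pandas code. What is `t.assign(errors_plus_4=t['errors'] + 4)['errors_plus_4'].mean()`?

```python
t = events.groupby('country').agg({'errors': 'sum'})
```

42.0

group by country, sum of errors:
         errors
country        
BR           35
JP           41
add column errors_plus_4 = t['errors'] + 4:
         errors  errors_plus_4
country                       
BR           35             39
JP           41             45
Hence 42.0.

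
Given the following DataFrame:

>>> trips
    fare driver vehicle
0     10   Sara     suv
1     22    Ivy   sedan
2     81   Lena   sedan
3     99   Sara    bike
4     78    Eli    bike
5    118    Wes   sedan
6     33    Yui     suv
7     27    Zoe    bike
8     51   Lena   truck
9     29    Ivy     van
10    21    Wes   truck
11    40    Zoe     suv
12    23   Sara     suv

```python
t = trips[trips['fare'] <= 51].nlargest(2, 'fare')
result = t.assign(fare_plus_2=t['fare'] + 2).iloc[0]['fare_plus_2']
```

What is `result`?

filter rows where fare <= 51:
    fare driver vehicle
0     10   Sara     suv
1     22    Ivy   sedan
6     33    Yui     suv
7     27    Zoe    bike
8     51   Lena   truck
9     29    Ivy     van
10    21    Wes   truck
11    40    Zoe     suv
12    23   Sara     suv
take 2 rows with largest fare:
    fare driver vehicle
8     51   Lena   truck
11    40    Zoe     suv
add column fare_plus_2 = t['fare'] + 2:
    fare driver vehicle  fare_plus_2
8     51   Lena   truck           53
11    40    Zoe     suv           42
Hence 53.

53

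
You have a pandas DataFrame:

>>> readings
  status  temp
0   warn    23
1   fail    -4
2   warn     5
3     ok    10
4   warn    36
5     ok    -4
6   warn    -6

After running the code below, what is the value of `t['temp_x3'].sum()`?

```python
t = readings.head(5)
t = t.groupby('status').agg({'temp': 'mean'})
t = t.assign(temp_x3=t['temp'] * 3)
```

82.0

take first 5 rows:
  status  temp
0   warn    23
1   fail    -4
2   warn     5
3     ok    10
4   warn    36
group by status, mean of temp:
             temp
status           
fail    -4.000000
ok      10.000000
warn    21.333333
add column temp_x3 = t['temp'] * 3:
             temp  temp_x3
status                    
fail    -4.000000    -12.0
ok      10.000000     30.0
warn    21.333333     64.0
So sum() = 82.0.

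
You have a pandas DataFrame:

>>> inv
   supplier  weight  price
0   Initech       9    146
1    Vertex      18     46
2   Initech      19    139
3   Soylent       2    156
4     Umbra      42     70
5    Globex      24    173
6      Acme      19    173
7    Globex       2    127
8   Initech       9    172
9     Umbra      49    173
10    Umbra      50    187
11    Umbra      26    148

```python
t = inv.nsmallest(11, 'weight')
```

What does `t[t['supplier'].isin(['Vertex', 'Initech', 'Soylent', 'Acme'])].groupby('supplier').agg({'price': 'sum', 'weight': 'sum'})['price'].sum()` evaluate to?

832

take 11 rows with smallest weight:
   supplier  weight  price
3   Soylent       2    156
7    Globex       2    127
0   Initech       9    146
8   Initech       9    172
1    Vertex      18     46
2   Initech      19    139
6      Acme      19    173
5    Globex      24    173
11    Umbra      26    148
4     Umbra      42     70
9     Umbra      49    173
filter rows where supplier in ['Vertex', 'Initech', 'Soylent', 'Acme']:
  supplier  weight  price
3  Soylent       2    156
0  Initech       9    146
8  Initech       9    172
1   Vertex      18     46
2  Initech      19    139
6     Acme      19    173
group by supplier: sum(price), sum(weight):
          price  weight
supplier               
Acme        173      19
Initech     457      37
Soylent     156       2
Vertex       46      18
The sum of column 'price' is 832.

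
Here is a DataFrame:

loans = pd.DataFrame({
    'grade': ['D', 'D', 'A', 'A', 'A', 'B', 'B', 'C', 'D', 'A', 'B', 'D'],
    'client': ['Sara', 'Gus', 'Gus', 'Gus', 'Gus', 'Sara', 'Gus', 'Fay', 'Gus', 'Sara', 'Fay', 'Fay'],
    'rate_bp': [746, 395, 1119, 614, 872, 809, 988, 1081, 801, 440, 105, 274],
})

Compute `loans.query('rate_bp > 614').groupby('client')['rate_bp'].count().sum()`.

filter rows where rate_bp > 614:
  grade client  rate_bp
0     D   Sara      746
2     A    Gus     1119
4     A    Gus      872
5     B   Sara      809
6     B    Gus      988
7     C    Fay     1081
8     D    Gus      801
group by client, count of rate_bp:
client
Fay     1
Gus     4
Sara    2
Name: rate_bp, dtype: int64
Hence 7.

7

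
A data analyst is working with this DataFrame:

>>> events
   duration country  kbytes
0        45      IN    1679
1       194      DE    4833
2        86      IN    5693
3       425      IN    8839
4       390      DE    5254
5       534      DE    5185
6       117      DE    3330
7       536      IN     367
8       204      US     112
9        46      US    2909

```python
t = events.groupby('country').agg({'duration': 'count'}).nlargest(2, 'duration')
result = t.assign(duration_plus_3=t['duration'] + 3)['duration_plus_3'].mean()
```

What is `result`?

group by country, count of duration:
         duration
country          
DE              4
IN              4
US              2
take 2 rows with largest duration:
         duration
country          
DE              4
IN              4
add column duration_plus_3 = t['duration'] + 3:
         duration  duration_plus_3
country                           
DE              4                7
IN              4                7
Taking the mean of column 'duration_plus_3' gives 7.0.

7.0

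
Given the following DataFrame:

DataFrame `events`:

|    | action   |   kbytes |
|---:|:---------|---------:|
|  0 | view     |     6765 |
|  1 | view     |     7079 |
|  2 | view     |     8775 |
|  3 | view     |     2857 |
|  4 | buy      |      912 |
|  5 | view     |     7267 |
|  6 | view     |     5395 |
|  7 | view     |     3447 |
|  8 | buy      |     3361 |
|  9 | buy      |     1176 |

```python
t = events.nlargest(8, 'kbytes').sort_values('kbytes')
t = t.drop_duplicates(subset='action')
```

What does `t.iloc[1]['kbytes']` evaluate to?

3361

take 8 rows with largest kbytes:
  action  kbytes
2   view    8775
5   view    7267
1   view    7079
0   view    6765
6   view    5395
7   view    3447
8    buy    3361
3   view    2857
sort by kbytes:
  action  kbytes
3   view    2857
8    buy    3361
7   view    3447
6   view    5395
0   view    6765
1   view    7079
5   view    7267
2   view    8775
drop duplicate action (keep=first):
  action  kbytes
3   view    2857
8    buy    3361
Hence 3361.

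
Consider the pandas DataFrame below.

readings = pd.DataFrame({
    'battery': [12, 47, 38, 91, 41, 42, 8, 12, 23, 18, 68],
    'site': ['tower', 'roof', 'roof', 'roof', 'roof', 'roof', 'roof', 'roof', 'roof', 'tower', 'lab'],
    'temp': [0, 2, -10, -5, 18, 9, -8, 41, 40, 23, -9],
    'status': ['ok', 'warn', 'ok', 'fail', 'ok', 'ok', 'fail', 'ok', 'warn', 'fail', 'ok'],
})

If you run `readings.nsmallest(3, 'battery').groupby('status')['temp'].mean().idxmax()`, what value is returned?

ok

take 3 rows with smallest battery:
   battery   site  temp status
6        8   roof    -8   fail
0       12  tower     0     ok
7       12   roof    41     ok
group by status, mean of temp:
status
fail    -8.0
ok      20.5
Name: temp, dtype: float64
So idxmax() = ok.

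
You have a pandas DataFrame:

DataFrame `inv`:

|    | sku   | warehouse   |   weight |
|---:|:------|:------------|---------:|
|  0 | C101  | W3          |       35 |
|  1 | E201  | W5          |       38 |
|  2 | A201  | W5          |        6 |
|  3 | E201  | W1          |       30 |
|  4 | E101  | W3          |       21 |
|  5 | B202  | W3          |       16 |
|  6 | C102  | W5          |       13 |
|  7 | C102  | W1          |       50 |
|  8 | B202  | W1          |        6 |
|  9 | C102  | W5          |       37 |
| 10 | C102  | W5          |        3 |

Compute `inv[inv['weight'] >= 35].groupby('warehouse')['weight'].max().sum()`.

123

filter rows where weight >= 35:
    sku warehouse  weight
0  C101        W3      35
1  E201        W5      38
7  C102        W1      50
9  C102        W5      37
group by warehouse, max of weight:
warehouse
W1    50
W3    35
W5    38
Name: weight, dtype: int64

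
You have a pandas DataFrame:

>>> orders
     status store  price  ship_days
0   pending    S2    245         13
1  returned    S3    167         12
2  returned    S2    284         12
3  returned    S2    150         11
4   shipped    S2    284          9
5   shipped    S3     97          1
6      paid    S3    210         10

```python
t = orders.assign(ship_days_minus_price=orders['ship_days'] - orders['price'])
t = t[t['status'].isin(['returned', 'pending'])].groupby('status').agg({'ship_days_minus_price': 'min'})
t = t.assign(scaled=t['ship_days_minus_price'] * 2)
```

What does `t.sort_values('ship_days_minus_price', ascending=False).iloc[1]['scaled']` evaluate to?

-544

add column ship_days_minus_price = orders['ship_days'] - orders['price']:
     status store  price  ship_days  ship_days_minus_price
0   pending    S2    245         13                   -232
1  returned    S3    167         12                   -155
2  returned    S2    284         12                   -272
3  returned    S2    150         11                   -139
4   shipped    S2    284          9                   -275
5   shipped    S3     97          1                    -96
6      paid    S3    210         10                   -200
filter rows where status in ['returned', 'pending']:
     status store  price  ship_days  ship_days_minus_price
0   pending    S2    245         13                   -232
1  returned    S3    167         12                   -155
2  returned    S2    284         12                   -272
3  returned    S2    150         11                   -139
group by status, min of ship_days_minus_price:
          ship_days_minus_price
status                         
pending                    -232
returned                   -272
add column scaled = t['ship_days_minus_price'] * 2:
          ship_days_minus_price  scaled
status                                 
pending                    -232    -464
returned                   -272    -544
sort by ship_days_minus_price descending:
          ship_days_minus_price  scaled
status                                 
pending                    -232    -464
returned                   -272    -544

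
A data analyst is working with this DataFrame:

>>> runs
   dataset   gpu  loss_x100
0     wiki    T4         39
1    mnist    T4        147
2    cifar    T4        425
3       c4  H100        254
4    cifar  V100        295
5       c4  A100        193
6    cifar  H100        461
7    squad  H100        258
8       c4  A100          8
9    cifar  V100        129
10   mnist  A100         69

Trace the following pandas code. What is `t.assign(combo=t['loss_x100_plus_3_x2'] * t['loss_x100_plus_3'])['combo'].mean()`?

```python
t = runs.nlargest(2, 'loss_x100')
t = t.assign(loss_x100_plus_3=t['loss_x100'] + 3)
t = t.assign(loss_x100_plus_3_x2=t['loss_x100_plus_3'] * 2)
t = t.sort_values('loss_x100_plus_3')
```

take 2 rows with largest loss_x100:
  dataset   gpu  loss_x100
6   cifar  H100        461
2   cifar    T4        425
add column loss_x100_plus_3 = t['loss_x100'] + 3:
  dataset   gpu  loss_x100  loss_x100_plus_3
6   cifar  H100        461               464
2   cifar    T4        425               428
add column loss_x100_plus_3_x2 = t['loss_x100_plus_3'] * 2:
  dataset   gpu  loss_x100  loss_x100_plus_3  loss_x100_plus_3_x2
6   cifar  H100        461               464                  928
2   cifar    T4        425               428                  856
sort by loss_x100_plus_3:
  dataset   gpu  loss_x100  loss_x100_plus_3  loss_x100_plus_3_x2
2   cifar    T4        425               428                  856
6   cifar  H100        461               464                  928
add column combo = t['loss_x100_plus_3_x2'] * t['loss_x100_plus_3']:
  dataset   gpu  loss_x100  loss_x100_plus_3  loss_x100_plus_3_x2   combo
2   cifar    T4        425               428                  856  366368
6   cifar  H100        461               464                  928  430592
Then the mean of column 'combo': 398480.0

398480.0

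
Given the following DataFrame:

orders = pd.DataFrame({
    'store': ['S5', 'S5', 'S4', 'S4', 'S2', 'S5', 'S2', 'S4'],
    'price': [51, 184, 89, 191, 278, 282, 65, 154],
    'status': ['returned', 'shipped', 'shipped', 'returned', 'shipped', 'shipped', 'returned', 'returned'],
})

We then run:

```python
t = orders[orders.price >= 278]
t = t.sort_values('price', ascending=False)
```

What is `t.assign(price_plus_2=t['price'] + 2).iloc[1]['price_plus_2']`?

filter rows where price >= 278:
  store  price   status
4    S2    278  shipped
5    S5    282  shipped
sort by price descending:
  store  price   status
5    S5    282  shipped
4    S2    278  shipped
add column price_plus_2 = t['price'] + 2:
  store  price   status  price_plus_2
5    S5    282  shipped           284
4    S2    278  shipped           280
The value at position 1, column 'price_plus_2' is 280.

280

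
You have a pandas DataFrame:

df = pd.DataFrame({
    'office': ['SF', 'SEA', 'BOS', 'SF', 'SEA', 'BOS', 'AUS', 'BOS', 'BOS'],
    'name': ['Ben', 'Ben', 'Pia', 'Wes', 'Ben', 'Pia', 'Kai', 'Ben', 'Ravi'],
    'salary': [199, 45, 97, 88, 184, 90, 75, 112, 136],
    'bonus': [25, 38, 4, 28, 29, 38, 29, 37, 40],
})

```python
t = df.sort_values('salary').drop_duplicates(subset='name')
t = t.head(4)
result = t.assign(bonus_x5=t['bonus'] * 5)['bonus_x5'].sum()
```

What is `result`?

sort by salary:
  office  name  salary  bonus
1    SEA   Ben      45     38
6    AUS   Kai      75     29
3     SF   Wes      88     28
5    BOS   Pia      90     38
2    BOS   Pia      97      4
7    BOS   Ben     112     37
8    BOS  Ravi     136     40
4    SEA   Ben     184     29
0     SF   Ben     199     25
drop duplicate name (keep=first):
  office  name  salary  bonus
1    SEA   Ben      45     38
6    AUS   Kai      75     29
3     SF   Wes      88     28
5    BOS   Pia      90     38
8    BOS  Ravi     136     40
take first 4 rows:
  office name  salary  bonus
1    SEA  Ben      45     38
6    AUS  Kai      75     29
3     SF  Wes      88     28
5    BOS  Pia      90     38
add column bonus_x5 = t['bonus'] * 5:
  office name  salary  bonus  bonus_x5
1    SEA  Ben      45     38       190
6    AUS  Kai      75     29       145
3     SF  Wes      88     28       140
5    BOS  Pia      90     38       190
Then the sum of column 'bonus_x5': 665

665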